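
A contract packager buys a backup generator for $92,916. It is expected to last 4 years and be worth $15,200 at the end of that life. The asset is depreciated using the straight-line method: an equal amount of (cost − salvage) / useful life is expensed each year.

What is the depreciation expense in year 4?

Depreciable base = $92,916 − $15,200 = $77,716.
Annual expense = $77,716 / 4 = $19,429.

$19,429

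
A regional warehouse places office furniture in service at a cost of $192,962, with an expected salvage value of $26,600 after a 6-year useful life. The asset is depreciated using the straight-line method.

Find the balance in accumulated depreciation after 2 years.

Depreciable base = $192,962 − $26,600 = $166,362.
Annual expense = $166,362 / 6 = $27,727.
End of year 1: book value $165,235.
End of year 2: book value $137,508.
Accumulated through year 2 = $192,962 − $137,508 = $55,454.

$55,454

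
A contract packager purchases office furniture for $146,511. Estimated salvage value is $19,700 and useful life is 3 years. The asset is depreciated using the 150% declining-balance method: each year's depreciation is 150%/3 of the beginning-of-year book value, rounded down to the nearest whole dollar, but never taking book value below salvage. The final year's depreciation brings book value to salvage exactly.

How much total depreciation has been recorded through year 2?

$109,883

Depreciable base = $146,511 − $19,700 = $126,811.
Year 1: ⌊$146,511 × 150%/3⌋ = $73,255. Book value $73,256.
Year 2: ⌊$73,256 × 150%/3⌋ = $36,628. Book value $36,628.
Accumulated through year 2 = $146,511 − $36,628 = $109,883.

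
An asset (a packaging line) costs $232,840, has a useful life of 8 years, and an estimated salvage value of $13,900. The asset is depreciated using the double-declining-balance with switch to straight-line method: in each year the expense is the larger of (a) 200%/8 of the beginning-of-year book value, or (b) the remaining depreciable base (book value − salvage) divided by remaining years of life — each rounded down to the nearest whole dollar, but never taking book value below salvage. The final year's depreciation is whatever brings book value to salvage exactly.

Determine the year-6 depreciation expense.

$13,813

Depreciable base = $232,840 − $13,900 = $218,940.
Year 1: DB = ⌊$232,840 × 200%/8⌋ = $58,210; SL = ⌊$218,940/8⌋ = $27,367 → take DB $58,210. Book value $174,630.
Year 2: DB = ⌊$174,630 × 200%/8⌋ = $43,657; SL = ⌊$160,730/7⌋ = $22,961 → take DB $43,657. Book value $130,973.
Year 3: DB = ⌊$130,973 × 200%/8⌋ = $32,743; SL = ⌊$117,073/6⌋ = $19,512 → take DB $32,743. Book value $98,230.
Year 4: DB = ⌊$98,230 × 200%/8⌋ = $24,557; SL = ⌊$84,330/5⌋ = $16,866 → take DB $24,557. Book value $73,673.
Year 5: DB = ⌊$73,673 × 200%/8⌋ = $18,418; SL = ⌊$59,773/4⌋ = $14,943 → take DB $18,418. Book value $55,255.
Year 6: DB = ⌊$55,255 × 200%/8⌋ = $13,813; SL = ⌊$41,355/3⌋ = $13,785 → take DB $13,813. Book value $41,442.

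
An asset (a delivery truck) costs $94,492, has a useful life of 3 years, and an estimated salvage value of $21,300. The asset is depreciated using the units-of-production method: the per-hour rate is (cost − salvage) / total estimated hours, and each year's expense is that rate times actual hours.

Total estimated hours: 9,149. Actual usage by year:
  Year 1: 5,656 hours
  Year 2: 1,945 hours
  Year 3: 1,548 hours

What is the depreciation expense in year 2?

Depreciable base = $94,492 − $21,300 = $73,192.
Rate = $73,192 / 9,149 hours = $8 per hour.
Year 1: 5,656 × $8 = $45,248. Book value $49,244.
Year 2: 1,945 × $8 = $15,560. Book value $33,684.

$15,560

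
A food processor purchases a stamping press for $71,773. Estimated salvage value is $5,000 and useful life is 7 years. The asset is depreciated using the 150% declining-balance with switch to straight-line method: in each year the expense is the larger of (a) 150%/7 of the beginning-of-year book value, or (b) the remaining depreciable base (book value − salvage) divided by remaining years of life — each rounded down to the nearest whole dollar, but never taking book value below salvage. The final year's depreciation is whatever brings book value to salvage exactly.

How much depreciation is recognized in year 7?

$7,452

Depreciable base = $71,773 − $5,000 = $66,773.
Year 1: DB = ⌊$71,773 × 150%/7⌋ = $15,379; SL = ⌊$66,773/7⌋ = $9,539 → take DB $15,379. Book value $56,394.
Year 2: DB = ⌊$56,394 × 150%/7⌋ = $12,084; SL = ⌊$51,394/6⌋ = $8,565 → take DB $12,084. Book value $44,310.
Year 3: DB = ⌊$44,310 × 150%/7⌋ = $9,495; SL = ⌊$39,310/5⌋ = $7,862 → take DB $9,495. Book value $34,815.
Year 4: DB = ⌊$34,815 × 150%/7⌋ = $7,460; SL = ⌊$29,815/4⌋ = $7,453 → take DB $7,460. Book value $27,355.
Year 5: DB = ⌊$27,355 × 150%/7⌋ = $5,861; SL = ⌊$22,355/3⌋ = $7,451 → take SL $7,451. Book value $19,904.
Year 6: DB = ⌊$19,904 × 150%/7⌋ = $4,265; SL = ⌊$14,904/2⌋ = $7,452 → take SL $7,452. Book value $12,452.
Year 7 (final): $12,452 − $5,000 = $7,452. Book value $5,000.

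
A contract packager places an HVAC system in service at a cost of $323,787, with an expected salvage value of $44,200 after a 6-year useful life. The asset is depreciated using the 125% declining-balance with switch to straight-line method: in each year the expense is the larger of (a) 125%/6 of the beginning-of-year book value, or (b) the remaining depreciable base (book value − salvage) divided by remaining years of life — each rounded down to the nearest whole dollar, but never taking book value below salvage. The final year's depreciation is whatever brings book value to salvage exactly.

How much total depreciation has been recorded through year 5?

Depreciable base = $323,787 − $44,200 = $279,587.
Year 1: DB = ⌊$323,787 × 125%/6⌋ = $67,455; SL = ⌊$279,587/6⌋ = $46,597 → take DB $67,455. Book value $256,332.
Year 2: DB = ⌊$256,332 × 125%/6⌋ = $53,402; SL = ⌊$212,132/5⌋ = $42,426 → take DB $53,402. Book value $202,930.
Year 3: DB = ⌊$202,930 × 125%/6⌋ = $42,277; SL = ⌊$158,730/4⌋ = $39,682 → take DB $42,277. Book value $160,653.
Year 4: DB = ⌊$160,653 × 125%/6⌋ = $33,469; SL = ⌊$116,453/3⌋ = $38,817 → take SL $38,817. Book value $121,836.
Year 5: DB = ⌊$121,836 × 125%/6⌋ = $25,382; SL = ⌊$77,636/2⌋ = $38,818 → take SL $38,818. Book value $83,018.
Accumulated through year 5 = $323,787 − $83,018 = $240,769.

$240,769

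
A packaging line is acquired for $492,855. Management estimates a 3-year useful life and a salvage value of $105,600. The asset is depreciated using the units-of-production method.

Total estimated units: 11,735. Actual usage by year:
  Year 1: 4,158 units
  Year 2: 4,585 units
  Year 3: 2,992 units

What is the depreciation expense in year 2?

Depreciable base = $492,855 − $105,600 = $387,255.
Rate = $387,255 / 11,735 units = $33 per unit.
Year 1: 4,158 × $33 = $137,214. Book value $355,641.
Year 2: 4,585 × $33 = $151,305. Book value $204,336.

$151,305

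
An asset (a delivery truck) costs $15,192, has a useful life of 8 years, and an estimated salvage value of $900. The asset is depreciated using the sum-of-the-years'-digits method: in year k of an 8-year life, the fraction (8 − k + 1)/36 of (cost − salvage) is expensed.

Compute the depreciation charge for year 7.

Depreciable base = $15,192 − $900 = $14,292.
Sum of the years' digits = 8+7+6+5+4+3+2+1 = 36.
Year 1: $14,292 × 8/36 = $3,176. Book value $12,016.
Year 2: $14,292 × 7/36 = $2,779. Book value $9,237.
Year 3: $14,292 × 6/36 = $2,382. Book value $6,855.
Year 4: $14,292 × 5/36 = $1,985. Book value $4,870.
Year 5: $14,292 × 4/36 = $1,588. Book value $3,282.
Year 6: $14,292 × 3/36 = $1,191. Book value $2,091.
Year 7: $14,292 × 2/36 = $794. Book value $1,297.

$794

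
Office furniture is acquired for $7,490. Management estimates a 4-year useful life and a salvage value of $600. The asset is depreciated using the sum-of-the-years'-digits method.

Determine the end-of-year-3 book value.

$1,289

Depreciable base = $7,490 − $600 = $6,890.
Sum of the years' digits = 4+3+2+1 = 10.
Year 1: $6,890 × 4/10 = $2,756. Book value $4,734.
Year 2: $6,890 × 3/10 = $2,067. Book value $2,667.
Year 3: $6,890 × 2/10 = $1,378. Book value $1,289.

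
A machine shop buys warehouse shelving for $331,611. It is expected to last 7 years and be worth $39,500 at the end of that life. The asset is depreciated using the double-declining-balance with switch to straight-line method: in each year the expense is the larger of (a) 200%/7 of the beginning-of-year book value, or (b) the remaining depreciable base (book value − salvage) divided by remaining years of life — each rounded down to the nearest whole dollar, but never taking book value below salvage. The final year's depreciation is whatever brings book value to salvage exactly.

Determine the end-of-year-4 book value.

Depreciable base = $331,611 − $39,500 = $292,111.
Year 1: DB = ⌊$331,611 × 200%/7⌋ = $94,746; SL = ⌊$292,111/7⌋ = $41,730 → take DB $94,746. Book value $236,865.
Year 2: DB = ⌊$236,865 × 200%/7⌋ = $67,675; SL = ⌊$197,365/6⌋ = $32,894 → take DB $67,675. Book value $169,190.
Year 3: DB = ⌊$169,190 × 200%/7⌋ = $48,340; SL = ⌊$129,690/5⌋ = $25,938 → take DB $48,340. Book value $120,850.
Year 4: DB = ⌊$120,850 × 200%/7⌋ = $34,528; SL = ⌊$81,350/4⌋ = $20,337 → take DB $34,528. Book value $86,322.

$86,322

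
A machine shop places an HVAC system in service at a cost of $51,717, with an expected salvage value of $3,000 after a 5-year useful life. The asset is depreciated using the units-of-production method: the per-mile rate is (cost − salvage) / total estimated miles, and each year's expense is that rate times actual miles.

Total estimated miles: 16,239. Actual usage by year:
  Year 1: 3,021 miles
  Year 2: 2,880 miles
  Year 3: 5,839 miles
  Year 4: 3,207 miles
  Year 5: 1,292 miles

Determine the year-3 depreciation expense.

Depreciable base = $51,717 − $3,000 = $48,717.
Rate = $48,717 / 16,239 miles = $3 per mile.
Year 1: 3,021 × $3 = $9,063. Book value $42,654.
Year 2: 2,880 × $3 = $8,640. Book value $34,014.
Year 3: 5,839 × $3 = $17,517. Book value $16,497.

$17,517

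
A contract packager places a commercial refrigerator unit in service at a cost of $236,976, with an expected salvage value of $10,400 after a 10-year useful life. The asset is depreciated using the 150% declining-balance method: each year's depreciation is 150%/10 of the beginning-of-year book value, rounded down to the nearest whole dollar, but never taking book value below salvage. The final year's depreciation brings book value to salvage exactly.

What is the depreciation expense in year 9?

Depreciable base = $236,976 − $10,400 = $226,576.
Year 1: ⌊$236,976 × 150%/10⌋ = $35,546. Book value $201,430.
Year 2: ⌊$201,430 × 150%/10⌋ = $30,214. Book value $171,216.
Year 3: ⌊$171,216 × 150%/10⌋ = $25,682. Book value $145,534.
Year 4: ⌊$145,534 × 150%/10⌋ = $21,830. Book value $123,704.
Year 5: ⌊$123,704 × 150%/10⌋ = $18,555. Book value $105,149.
Year 6: ⌊$105,149 × 150%/10⌋ = $15,772. Book value $89,377.
Year 7: ⌊$89,377 × 150%/10⌋ = $13,406. Book value $75,971.
Year 8: ⌊$75,971 × 150%/10⌋ = $11,395. Book value $64,576.
Year 9: ⌊$64,576 × 150%/10⌋ = $9,686. Book value $54,890.

$9,686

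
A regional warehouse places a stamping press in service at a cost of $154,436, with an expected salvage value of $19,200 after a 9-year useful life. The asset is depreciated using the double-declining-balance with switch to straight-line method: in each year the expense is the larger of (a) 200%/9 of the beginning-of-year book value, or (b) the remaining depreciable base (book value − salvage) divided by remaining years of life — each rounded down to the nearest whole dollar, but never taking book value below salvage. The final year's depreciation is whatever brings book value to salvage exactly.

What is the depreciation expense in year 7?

$7,597

Depreciable base = $154,436 − $19,200 = $135,236.
Year 1: DB = ⌊$154,436 × 200%/9⌋ = $34,319; SL = ⌊$135,236/9⌋ = $15,026 → take DB $34,319. Book value $120,117.
Year 2: DB = ⌊$120,117 × 200%/9⌋ = $26,692; SL = ⌊$100,917/8⌋ = $12,614 → take DB $26,692. Book value $93,425.
Year 3: DB = ⌊$93,425 × 200%/9⌋ = $20,761; SL = ⌊$74,225/7⌋ = $10,603 → take DB $20,761. Book value $72,664.
Year 4: DB = ⌊$72,664 × 200%/9⌋ = $16,147; SL = ⌊$53,464/6⌋ = $8,910 → take DB $16,147. Book value $56,517.
Year 5: DB = ⌊$56,517 × 200%/9⌋ = $12,559; SL = ⌊$37,317/5⌋ = $7,463 → take DB $12,559. Book value $43,958.
Year 6: DB = ⌊$43,958 × 200%/9⌋ = $9,768; SL = ⌊$24,758/4⌋ = $6,189 → take DB $9,768. Book value $34,190.
Year 7: DB = ⌊$34,190 × 200%/9⌋ = $7,597; SL = ⌊$14,990/3⌋ = $4,996 → take DB $7,597. Book value $26,593.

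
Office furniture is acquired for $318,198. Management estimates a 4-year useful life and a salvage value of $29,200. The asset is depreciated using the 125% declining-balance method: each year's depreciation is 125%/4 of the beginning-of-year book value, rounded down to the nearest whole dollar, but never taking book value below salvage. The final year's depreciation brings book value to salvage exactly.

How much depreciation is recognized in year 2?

Depreciable base = $318,198 − $29,200 = $288,998.
Year 1: ⌊$318,198 × 125%/4⌋ = $99,436. Book value $218,762.
Year 2: ⌊$218,762 × 125%/4⌋ = $68,363. Book value $150,399.

$68,363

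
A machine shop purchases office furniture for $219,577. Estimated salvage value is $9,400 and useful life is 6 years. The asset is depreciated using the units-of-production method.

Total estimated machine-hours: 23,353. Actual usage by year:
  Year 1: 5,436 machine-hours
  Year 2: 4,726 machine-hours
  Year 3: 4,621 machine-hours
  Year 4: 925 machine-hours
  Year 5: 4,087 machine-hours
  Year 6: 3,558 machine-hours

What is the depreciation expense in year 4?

Depreciable base = $219,577 − $9,400 = $210,177.
Rate = $210,177 / 23,353 machine-hours = $9 per machine-hour.
Year 1: 5,436 × $9 = $48,924. Book value $170,653.
Year 2: 4,726 × $9 = $42,534. Book value $128,119.
Year 3: 4,621 × $9 = $41,589. Book value $86,530.
Year 4: 925 × $9 = $8,325. Book value $78,205.

$8,325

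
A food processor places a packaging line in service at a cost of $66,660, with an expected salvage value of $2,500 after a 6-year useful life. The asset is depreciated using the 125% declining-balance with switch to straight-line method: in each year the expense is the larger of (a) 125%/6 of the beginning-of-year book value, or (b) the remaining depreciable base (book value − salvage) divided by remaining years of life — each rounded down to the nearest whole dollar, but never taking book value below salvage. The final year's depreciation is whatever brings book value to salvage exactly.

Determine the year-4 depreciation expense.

$9,820

Depreciable base = $66,660 − $2,500 = $64,160.
Year 1: DB = ⌊$66,660 × 125%/6⌋ = $13,887; SL = ⌊$64,160/6⌋ = $10,693 → take DB $13,887. Book value $52,773.
Year 2: DB = ⌊$52,773 × 125%/6⌋ = $10,994; SL = ⌊$50,273/5⌋ = $10,054 → take DB $10,994. Book value $41,779.
Year 3: DB = ⌊$41,779 × 125%/6⌋ = $8,703; SL = ⌊$39,279/4⌋ = $9,819 → take SL $9,819. Book value $31,960.
Year 4: DB = ⌊$31,960 × 125%/6⌋ = $6,658; SL = ⌊$29,460/3⌋ = $9,820 → take SL $9,820. Book value $22,140.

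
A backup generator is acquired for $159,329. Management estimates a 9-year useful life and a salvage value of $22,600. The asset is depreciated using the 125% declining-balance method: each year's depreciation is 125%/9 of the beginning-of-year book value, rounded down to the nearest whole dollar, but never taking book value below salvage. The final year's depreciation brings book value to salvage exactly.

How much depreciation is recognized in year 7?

$9,022

Depreciable base = $159,329 − $22,600 = $136,729.
Year 1: ⌊$159,329 × 125%/9⌋ = $22,129. Book value $137,200.
Year 2: ⌊$137,200 × 125%/9⌋ = $19,055. Book value $118,145.
Year 3: ⌊$118,145 × 125%/9⌋ = $16,409. Book value $101,736.
Year 4: ⌊$101,736 × 125%/9⌋ = $14,130. Book value $87,606.
Year 5: ⌊$87,606 × 125%/9⌋ = $12,167. Book value $75,439.
Year 6: ⌊$75,439 × 125%/9⌋ = $10,477. Book value $64,962.
Year 7: ⌊$64,962 × 125%/9⌋ = $9,022. Book value $55,940.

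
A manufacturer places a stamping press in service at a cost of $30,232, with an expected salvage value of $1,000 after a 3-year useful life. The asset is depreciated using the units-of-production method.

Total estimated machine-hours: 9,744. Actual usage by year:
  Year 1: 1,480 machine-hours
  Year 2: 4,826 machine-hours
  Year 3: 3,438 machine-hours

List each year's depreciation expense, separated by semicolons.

Depreciable base = $30,232 − $1,000 = $29,232.
Rate = $29,232 / 9,744 machine-hours = $3 per machine-hour.
Year 1: 1,480 × $3 = $4,440. Book value $25,792.
Year 2: 4,826 × $3 = $14,478. Book value $11,314.
Year 3: 3,438 × $3 = $10,314. Book value $1,000.

$4,440; $14,478; $10,314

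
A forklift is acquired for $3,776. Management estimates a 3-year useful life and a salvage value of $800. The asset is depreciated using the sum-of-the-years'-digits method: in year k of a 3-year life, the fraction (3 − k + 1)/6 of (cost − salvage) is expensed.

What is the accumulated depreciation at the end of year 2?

$2,480

Depreciable base = $3,776 − $800 = $2,976.
Sum of the years' digits = 3+2+1 = 6.
Year 1: $2,976 × 3/6 = $1,488. Book value $2,288.
Year 2: $2,976 × 2/6 = $992. Book value $1,296.
Accumulated through year 2 = $3,776 − $1,296 = $2,480.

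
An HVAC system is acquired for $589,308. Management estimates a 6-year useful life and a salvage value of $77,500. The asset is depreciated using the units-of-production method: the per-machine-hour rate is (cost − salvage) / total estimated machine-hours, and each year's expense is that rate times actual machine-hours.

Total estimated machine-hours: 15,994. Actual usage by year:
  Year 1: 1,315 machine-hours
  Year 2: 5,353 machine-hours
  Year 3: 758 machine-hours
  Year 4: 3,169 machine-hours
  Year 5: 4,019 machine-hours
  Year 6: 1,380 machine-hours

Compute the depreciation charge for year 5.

Depreciable base = $589,308 − $77,500 = $511,808.
Rate = $511,808 / 15,994 machine-hours = $32 per machine-hour.
Year 1: 1,315 × $32 = $42,080. Book value $547,228.
Year 2: 5,353 × $32 = $171,296. Book value $375,932.
Year 3: 758 × $32 = $24,256. Book value $351,676.
Year 4: 3,169 × $32 = $101,408. Book value $250,268.
Year 5: 4,019 × $32 = $128,608. Book value $121,660.

$128,608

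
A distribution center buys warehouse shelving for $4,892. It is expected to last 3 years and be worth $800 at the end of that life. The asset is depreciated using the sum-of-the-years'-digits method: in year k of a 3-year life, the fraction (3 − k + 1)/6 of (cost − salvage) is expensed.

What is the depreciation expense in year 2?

Depreciable base = $4,892 − $800 = $4,092.
Sum of the years' digits = 3+2+1 = 6.
Year 1: $4,092 × 3/6 = $2,046. Book value $2,846.
Year 2: $4,092 × 2/6 = $1,364. Book value $1,482.

$1,364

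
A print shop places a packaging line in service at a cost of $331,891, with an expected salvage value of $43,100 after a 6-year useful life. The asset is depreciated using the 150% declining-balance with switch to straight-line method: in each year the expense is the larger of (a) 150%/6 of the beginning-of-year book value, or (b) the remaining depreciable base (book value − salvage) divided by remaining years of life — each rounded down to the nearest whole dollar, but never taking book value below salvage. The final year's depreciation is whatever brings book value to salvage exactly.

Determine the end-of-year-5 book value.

Depreciable base = $331,891 − $43,100 = $288,791.
Year 1: DB = ⌊$331,891 × 150%/6⌋ = $82,972; SL = ⌊$288,791/6⌋ = $48,131 → take DB $82,972. Book value $248,919.
Year 2: DB = ⌊$248,919 × 150%/6⌋ = $62,229; SL = ⌊$205,819/5⌋ = $41,163 → take DB $62,229. Book value $186,690.
Year 3: DB = ⌊$186,690 × 150%/6⌋ = $46,672; SL = ⌊$143,590/4⌋ = $35,897 → take DB $46,672. Book value $140,018.
Year 4: DB = ⌊$140,018 × 150%/6⌋ = $35,004; SL = ⌊$96,918/3⌋ = $32,306 → take DB $35,004. Book value $105,014.
Year 5: DB = ⌊$105,014 × 150%/6⌋ = $26,253; SL = ⌊$61,914/2⌋ = $30,957 → take SL $30,957. Book value $74,057.

$74,057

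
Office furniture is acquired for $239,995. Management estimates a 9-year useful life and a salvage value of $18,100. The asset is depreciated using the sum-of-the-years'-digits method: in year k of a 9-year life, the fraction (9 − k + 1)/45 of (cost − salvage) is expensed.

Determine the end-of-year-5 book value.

Depreciable base = $239,995 − $18,100 = $221,895.
Sum of the years' digits = 9+8+7+6+5+4+3+2+1 = 45.
Year 1: $221,895 × 9/45 = $44,379. Book value $195,616.
Year 2: $221,895 × 8/45 = $39,448. Book value $156,168.
Year 3: $221,895 × 7/45 = $34,517. Book value $121,651.
Year 4: $221,895 × 6/45 = $29,586. Book value $92,065.
Year 5: $221,895 × 5/45 = $24,655. Book value $67,410.

$67,410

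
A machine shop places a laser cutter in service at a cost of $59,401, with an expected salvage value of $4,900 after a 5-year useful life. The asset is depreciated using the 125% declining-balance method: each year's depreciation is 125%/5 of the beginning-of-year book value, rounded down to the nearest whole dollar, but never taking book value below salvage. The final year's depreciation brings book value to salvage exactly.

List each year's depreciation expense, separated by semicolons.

Depreciable base = $59,401 − $4,900 = $54,501.
Year 1: ⌊$59,401 × 125%/5⌋ = $14,850. Book value $44,551.
Year 2: ⌊$44,551 × 125%/5⌋ = $11,137. Book value $33,414.
Year 3: ⌊$33,414 × 125%/5⌋ = $8,353. Book value $25,061.
Year 4: ⌊$25,061 × 125%/5⌋ = $6,265. Book value $18,796.
Year 5 (final): $18,796 − $4,900 = $13,896. Book value $4,900.

$14,850; $11,137; $8,353; $6,265; $13,896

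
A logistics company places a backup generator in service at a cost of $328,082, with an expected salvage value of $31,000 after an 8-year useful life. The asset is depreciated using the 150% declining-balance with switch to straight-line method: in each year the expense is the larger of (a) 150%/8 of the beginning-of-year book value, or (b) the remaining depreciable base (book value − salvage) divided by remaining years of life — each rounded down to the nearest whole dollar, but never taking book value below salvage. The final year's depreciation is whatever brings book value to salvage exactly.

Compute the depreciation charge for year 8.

$27,996

Depreciable base = $328,082 − $31,000 = $297,082.
Year 1: DB = ⌊$328,082 × 150%/8⌋ = $61,515; SL = ⌊$297,082/8⌋ = $37,135 → take DB $61,515. Book value $266,567.
Year 2: DB = ⌊$266,567 × 150%/8⌋ = $49,981; SL = ⌊$235,567/7⌋ = $33,652 → take DB $49,981. Book value $216,586.
Year 3: DB = ⌊$216,586 × 150%/8⌋ = $40,609; SL = ⌊$185,586/6⌋ = $30,931 → take DB $40,609. Book value $175,977.
Year 4: DB = ⌊$175,977 × 150%/8⌋ = $32,995; SL = ⌊$144,977/5⌋ = $28,995 → take DB $32,995. Book value $142,982.
Year 5: DB = ⌊$142,982 × 150%/8⌋ = $26,809; SL = ⌊$111,982/4⌋ = $27,995 → take SL $27,995. Book value $114,987.
Year 6: DB = ⌊$114,987 × 150%/8⌋ = $21,560; SL = ⌊$83,987/3⌋ = $27,995 → take SL $27,995. Book value $86,992.
Year 7: DB = ⌊$86,992 × 150%/8⌋ = $16,311; SL = ⌊$55,992/2⌋ = $27,996 → take SL $27,996. Book value $58,996.
Year 8 (final): $58,996 − $31,000 = $27,996. Book value $31,000.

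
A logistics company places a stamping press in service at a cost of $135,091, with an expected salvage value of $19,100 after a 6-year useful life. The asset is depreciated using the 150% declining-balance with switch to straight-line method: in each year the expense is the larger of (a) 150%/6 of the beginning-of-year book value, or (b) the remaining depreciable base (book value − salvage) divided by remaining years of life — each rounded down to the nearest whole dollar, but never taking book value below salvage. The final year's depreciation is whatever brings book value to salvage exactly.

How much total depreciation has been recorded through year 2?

$59,101

Depreciable base = $135,091 − $19,100 = $115,991.
Year 1: DB = ⌊$135,091 × 150%/6⌋ = $33,772; SL = ⌊$115,991/6⌋ = $19,331 → take DB $33,772. Book value $101,319.
Year 2: DB = ⌊$101,319 × 150%/6⌋ = $25,329; SL = ⌊$82,219/5⌋ = $16,443 → take DB $25,329. Book value $75,990.
Accumulated through year 2 = $135,091 − $75,990 = $59,101.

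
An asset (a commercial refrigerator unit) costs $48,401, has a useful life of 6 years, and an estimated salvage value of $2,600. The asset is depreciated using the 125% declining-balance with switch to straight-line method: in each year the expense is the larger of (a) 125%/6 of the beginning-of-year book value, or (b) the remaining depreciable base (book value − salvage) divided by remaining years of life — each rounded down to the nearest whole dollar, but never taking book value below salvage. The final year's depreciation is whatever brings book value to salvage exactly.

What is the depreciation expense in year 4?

$6,934

Depreciable base = $48,401 − $2,600 = $45,801.
Year 1: DB = ⌊$48,401 × 125%/6⌋ = $10,083; SL = ⌊$45,801/6⌋ = $7,633 → take DB $10,083. Book value $38,318.
Year 2: DB = ⌊$38,318 × 125%/6⌋ = $7,982; SL = ⌊$35,718/5⌋ = $7,143 → take DB $7,982. Book value $30,336.
Year 3: DB = ⌊$30,336 × 125%/6⌋ = $6,320; SL = ⌊$27,736/4⌋ = $6,934 → take SL $6,934. Book value $23,402.
Year 4: DB = ⌊$23,402 × 125%/6⌋ = $4,875; SL = ⌊$20,802/3⌋ = $6,934 → take SL $6,934. Book value $16,468.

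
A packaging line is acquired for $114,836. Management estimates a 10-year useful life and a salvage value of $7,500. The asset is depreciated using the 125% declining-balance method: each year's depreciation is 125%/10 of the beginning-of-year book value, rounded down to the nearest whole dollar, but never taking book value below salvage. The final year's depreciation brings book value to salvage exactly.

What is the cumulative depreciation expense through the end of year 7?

$69,738

Depreciable base = $114,836 − $7,500 = $107,336.
Year 1: ⌊$114,836 × 125%/10⌋ = $14,354. Book value $100,482.
Year 2: ⌊$100,482 × 125%/10⌋ = $12,560. Book value $87,922.
Year 3: ⌊$87,922 × 125%/10⌋ = $10,990. Book value $76,932.
Year 4: ⌊$76,932 × 125%/10⌋ = $9,616. Book value $67,316.
Year 5: ⌊$67,316 × 125%/10⌋ = $8,414. Book value $58,902.
Year 6: ⌊$58,902 × 125%/10⌋ = $7,362. Book value $51,540.
Year 7: ⌊$51,540 × 125%/10⌋ = $6,442. Book value $45,098.
Accumulated through year 7 = $114,836 − $45,098 = $69,738.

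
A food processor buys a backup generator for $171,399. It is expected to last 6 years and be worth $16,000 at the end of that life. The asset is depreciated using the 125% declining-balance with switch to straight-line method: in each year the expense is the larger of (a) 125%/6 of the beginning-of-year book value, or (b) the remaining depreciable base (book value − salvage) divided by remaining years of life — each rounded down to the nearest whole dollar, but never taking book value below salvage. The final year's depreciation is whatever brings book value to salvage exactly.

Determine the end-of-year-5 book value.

$38,856

Depreciable base = $171,399 − $16,000 = $155,399.
Year 1: DB = ⌊$171,399 × 125%/6⌋ = $35,708; SL = ⌊$155,399/6⌋ = $25,899 → take DB $35,708. Book value $135,691.
Year 2: DB = ⌊$135,691 × 125%/6⌋ = $28,268; SL = ⌊$119,691/5⌋ = $23,938 → take DB $28,268. Book value $107,423.
Year 3: DB = ⌊$107,423 × 125%/6⌋ = $22,379; SL = ⌊$91,423/4⌋ = $22,855 → take SL $22,855. Book value $84,568.
Year 4: DB = ⌊$84,568 × 125%/6⌋ = $17,618; SL = ⌊$68,568/3⌋ = $22,856 → take SL $22,856. Book value $61,712.
Year 5: DB = ⌊$61,712 × 125%/6⌋ = $12,856; SL = ⌊$45,712/2⌋ = $22,856 → take SL $22,856. Book value $38,856.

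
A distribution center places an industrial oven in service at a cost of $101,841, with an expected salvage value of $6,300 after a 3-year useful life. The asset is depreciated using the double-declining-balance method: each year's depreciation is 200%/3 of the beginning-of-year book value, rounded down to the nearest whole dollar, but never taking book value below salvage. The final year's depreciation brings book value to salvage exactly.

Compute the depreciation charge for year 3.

Depreciable base = $101,841 − $6,300 = $95,541.
Year 1: ⌊$101,841 × 200%/3⌋ = $67,894. Book value $33,947.
Year 2: ⌊$33,947 × 200%/3⌋ = $22,631. Book value $11,316.
Year 3 (final): $11,316 − $6,300 = $5,016. Book value $6,300.

$5,016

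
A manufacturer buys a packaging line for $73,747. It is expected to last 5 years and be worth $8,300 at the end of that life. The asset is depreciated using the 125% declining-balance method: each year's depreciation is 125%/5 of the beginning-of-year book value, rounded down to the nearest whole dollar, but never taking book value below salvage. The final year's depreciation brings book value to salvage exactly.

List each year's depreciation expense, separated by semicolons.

Depreciable base = $73,747 − $8,300 = $65,447.
Year 1: ⌊$73,747 × 125%/5⌋ = $18,436. Book value $55,311.
Year 2: ⌊$55,311 × 125%/5⌋ = $13,827. Book value $41,484.
Year 3: ⌊$41,484 × 125%/5⌋ = $10,371. Book value $31,113.
Year 4: ⌊$31,113 × 125%/5⌋ = $7,778. Book value $23,335.
Year 5 (final): $23,335 − $8,300 = $15,035. Book value $8,300.

$18,436; $13,827; $10,371; $7,778; $15,035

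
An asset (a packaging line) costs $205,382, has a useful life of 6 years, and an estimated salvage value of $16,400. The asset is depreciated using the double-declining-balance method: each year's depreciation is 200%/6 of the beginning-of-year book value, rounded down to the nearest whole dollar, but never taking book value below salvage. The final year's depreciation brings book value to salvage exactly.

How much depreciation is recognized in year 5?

Depreciable base = $205,382 − $16,400 = $188,982.
Year 1: ⌊$205,382 × 200%/6⌋ = $68,460. Book value $136,922.
Year 2: ⌊$136,922 × 200%/6⌋ = $45,640. Book value $91,282.
Year 3: ⌊$91,282 × 200%/6⌋ = $30,427. Book value $60,855.
Year 4: ⌊$60,855 × 200%/6⌋ = $20,285. Book value $40,570.
Year 5: ⌊$40,570 × 200%/6⌋ = $13,523. Book value $27,047.

$13,523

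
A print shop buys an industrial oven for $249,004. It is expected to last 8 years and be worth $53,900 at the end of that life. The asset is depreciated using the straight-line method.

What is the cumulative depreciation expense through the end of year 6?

Depreciable base = $249,004 − $53,900 = $195,104.
Annual expense = $195,104 / 8 = $24,388.
End of year 1: book value $224,616.
End of year 2: book value $200,228.
End of year 3: book value $175,840.
End of year 4: book value $151,452.
End of year 5: book value $127,064.
End of year 6: book value $102,676.
Accumulated through year 6 = $249,004 − $102,676 = $146,328.

$146,328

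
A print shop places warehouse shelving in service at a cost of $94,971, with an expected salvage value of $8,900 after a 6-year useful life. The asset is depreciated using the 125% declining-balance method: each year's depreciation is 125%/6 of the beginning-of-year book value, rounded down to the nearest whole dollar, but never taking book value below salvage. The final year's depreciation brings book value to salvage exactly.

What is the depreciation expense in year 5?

Depreciable base = $94,971 − $8,900 = $86,071.
Year 1: ⌊$94,971 × 125%/6⌋ = $19,785. Book value $75,186.
Year 2: ⌊$75,186 × 125%/6⌋ = $15,663. Book value $59,523.
Year 3: ⌊$59,523 × 125%/6⌋ = $12,400. Book value $47,123.
Year 4: ⌊$47,123 × 125%/6⌋ = $9,817. Book value $37,306.
Year 5: ⌊$37,306 × 125%/6⌋ = $7,772. Book value $29,534.

$7,772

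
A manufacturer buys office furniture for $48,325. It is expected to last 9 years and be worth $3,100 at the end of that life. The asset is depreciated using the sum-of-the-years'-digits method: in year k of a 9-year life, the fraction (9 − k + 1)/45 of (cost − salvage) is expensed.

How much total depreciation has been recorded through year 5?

$35,175

Depreciable base = $48,325 − $3,100 = $45,225.
Sum of the years' digits = 9+8+7+6+5+4+3+2+1 = 45.
Year 1: $45,225 × 9/45 = $9,045. Book value $39,280.
Year 2: $45,225 × 8/45 = $8,040. Book value $31,240.
Year 3: $45,225 × 7/45 = $7,035. Book value $24,205.
Year 4: $45,225 × 6/45 = $6,030. Book value $18,175.
Year 5: $45,225 × 5/45 = $5,025. Book value $13,150.
Accumulated through year 5 = $48,325 − $13,150 = $35,175.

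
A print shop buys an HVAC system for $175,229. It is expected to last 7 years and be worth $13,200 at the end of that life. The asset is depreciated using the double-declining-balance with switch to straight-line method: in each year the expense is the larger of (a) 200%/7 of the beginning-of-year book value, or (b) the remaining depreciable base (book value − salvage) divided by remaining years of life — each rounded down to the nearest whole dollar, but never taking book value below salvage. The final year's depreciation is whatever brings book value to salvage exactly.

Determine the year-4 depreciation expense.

Depreciable base = $175,229 − $13,200 = $162,029.
Year 1: DB = ⌊$175,229 × 200%/7⌋ = $50,065; SL = ⌊$162,029/7⌋ = $23,147 → take DB $50,065. Book value $125,164.
Year 2: DB = ⌊$125,164 × 200%/7⌋ = $35,761; SL = ⌊$111,964/6⌋ = $18,660 → take DB $35,761. Book value $89,403.
Year 3: DB = ⌊$89,403 × 200%/7⌋ = $25,543; SL = ⌊$76,203/5⌋ = $15,240 → take DB $25,543. Book value $63,860.
Year 4: DB = ⌊$63,860 × 200%/7⌋ = $18,245; SL = ⌊$50,660/4⌋ = $12,665 → take DB $18,245. Book value $45,615.

$18,245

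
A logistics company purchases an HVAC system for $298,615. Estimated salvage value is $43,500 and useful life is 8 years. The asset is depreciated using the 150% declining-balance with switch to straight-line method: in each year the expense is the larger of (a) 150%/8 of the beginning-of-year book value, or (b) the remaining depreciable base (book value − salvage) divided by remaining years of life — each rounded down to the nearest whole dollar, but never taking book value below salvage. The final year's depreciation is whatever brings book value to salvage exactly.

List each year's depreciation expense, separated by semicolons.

Depreciable base = $298,615 − $43,500 = $255,115.
Year 1: DB = ⌊$298,615 × 150%/8⌋ = $55,990; SL = ⌊$255,115/8⌋ = $31,889 → take DB $55,990. Book value $242,625.
Year 2: DB = ⌊$242,625 × 150%/8⌋ = $45,492; SL = ⌊$199,125/7⌋ = $28,446 → take DB $45,492. Book value $197,133.
Year 3: DB = ⌊$197,133 × 150%/8⌋ = $36,962; SL = ⌊$153,633/6⌋ = $25,605 → take DB $36,962. Book value $160,171.
Year 4: DB = ⌊$160,171 × 150%/8⌋ = $30,032; SL = ⌊$116,671/5⌋ = $23,334 → take DB $30,032. Book value $130,139.
Year 5: DB = ⌊$130,139 × 150%/8⌋ = $24,401; SL = ⌊$86,639/4⌋ = $21,659 → take DB $24,401. Book value $105,738.
Year 6: DB = ⌊$105,738 × 150%/8⌋ = $19,825; SL = ⌊$62,238/3⌋ = $20,746 → take SL $20,746. Book value $84,992.
Year 7: DB = ⌊$84,992 × 150%/8⌋ = $15,936; SL = ⌊$41,492/2⌋ = $20,746 → take SL $20,746. Book value $64,246.
Year 8 (final): $64,246 − $43,500 = $20,746. Book value $43,500.

$55,990; $45,492; $36,962; $30,032; $24,401; $20,746; $20,746; $20,746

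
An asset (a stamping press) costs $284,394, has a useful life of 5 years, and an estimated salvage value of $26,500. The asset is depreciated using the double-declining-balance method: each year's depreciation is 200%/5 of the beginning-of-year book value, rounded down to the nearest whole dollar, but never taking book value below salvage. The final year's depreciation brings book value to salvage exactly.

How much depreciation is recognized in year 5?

$10,358

Depreciable base = $284,394 − $26,500 = $257,894.
Year 1: ⌊$284,394 × 200%/5⌋ = $113,757. Book value $170,637.
Year 2: ⌊$170,637 × 200%/5⌋ = $68,254. Book value $102,383.
Year 3: ⌊$102,383 × 200%/5⌋ = $40,953. Book value $61,430.
Year 4: ⌊$61,430 × 200%/5⌋ = $24,572. Book value $36,858.
Year 5 (final): $36,858 − $26,500 = $10,358. Book value $26,500.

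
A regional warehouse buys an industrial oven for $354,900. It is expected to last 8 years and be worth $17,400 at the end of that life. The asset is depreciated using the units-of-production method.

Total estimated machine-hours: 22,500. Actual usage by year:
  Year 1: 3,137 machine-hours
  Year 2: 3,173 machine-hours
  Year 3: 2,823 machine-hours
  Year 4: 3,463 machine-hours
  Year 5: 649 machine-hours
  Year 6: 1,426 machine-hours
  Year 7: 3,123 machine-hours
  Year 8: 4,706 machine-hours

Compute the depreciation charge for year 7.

Depreciable base = $354,900 − $17,400 = $337,500.
Rate = $337,500 / 22,500 machine-hours = $15 per machine-hour.
Year 1: 3,137 × $15 = $47,055. Book value $307,845.
Year 2: 3,173 × $15 = $47,595. Book value $260,250.
Year 3: 2,823 × $15 = $42,345. Book value $217,905.
Year 4: 3,463 × $15 = $51,945. Book value $165,960.
Year 5: 649 × $15 = $9,735. Book value $156,225.
Year 6: 1,426 × $15 = $21,390. Book value $134,835.
Year 7: 3,123 × $15 = $46,845. Book value $87,990.

$46,845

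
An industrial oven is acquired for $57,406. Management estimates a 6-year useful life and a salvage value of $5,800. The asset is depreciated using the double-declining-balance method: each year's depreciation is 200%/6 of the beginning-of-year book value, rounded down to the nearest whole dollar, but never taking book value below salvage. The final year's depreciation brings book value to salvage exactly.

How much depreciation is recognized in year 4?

$5,670

Depreciable base = $57,406 − $5,800 = $51,606.
Year 1: ⌊$57,406 × 200%/6⌋ = $19,135. Book value $38,271.
Year 2: ⌊$38,271 × 200%/6⌋ = $12,757. Book value $25,514.
Year 3: ⌊$25,514 × 200%/6⌋ = $8,504. Book value $17,010.
Year 4: ⌊$17,010 × 200%/6⌋ = $5,670. Book value $11,340.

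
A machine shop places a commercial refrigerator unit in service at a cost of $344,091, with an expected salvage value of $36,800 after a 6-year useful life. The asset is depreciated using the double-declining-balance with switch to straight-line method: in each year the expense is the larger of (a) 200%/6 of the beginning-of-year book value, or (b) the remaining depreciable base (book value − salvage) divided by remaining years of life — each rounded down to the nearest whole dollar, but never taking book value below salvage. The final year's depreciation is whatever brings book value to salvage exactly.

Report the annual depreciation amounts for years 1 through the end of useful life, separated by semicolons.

$114,697; $76,464; $50,976; $33,984; $22,656; $8,514

Depreciable base = $344,091 − $36,800 = $307,291.
Year 1: DB = ⌊$344,091 × 200%/6⌋ = $114,697; SL = ⌊$307,291/6⌋ = $51,215 → take DB $114,697. Book value $229,394.
Year 2: DB = ⌊$229,394 × 200%/6⌋ = $76,464; SL = ⌊$192,594/5⌋ = $38,518 → take DB $76,464. Book value $152,930.
Year 3: DB = ⌊$152,930 × 200%/6⌋ = $50,976; SL = ⌊$116,130/4⌋ = $29,032 → take DB $50,976. Book value $101,954.
Year 4: DB = ⌊$101,954 × 200%/6⌋ = $33,984; SL = ⌊$65,154/3⌋ = $21,718 → take DB $33,984. Book value $67,970.
Year 5: DB = ⌊$67,970 × 200%/6⌋ = $22,656; SL = ⌊$31,170/2⌋ = $15,585 → take DB $22,656. Book value $45,314.
Year 6 (final): $45,314 − $36,800 = $8,514. Book value $36,800.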